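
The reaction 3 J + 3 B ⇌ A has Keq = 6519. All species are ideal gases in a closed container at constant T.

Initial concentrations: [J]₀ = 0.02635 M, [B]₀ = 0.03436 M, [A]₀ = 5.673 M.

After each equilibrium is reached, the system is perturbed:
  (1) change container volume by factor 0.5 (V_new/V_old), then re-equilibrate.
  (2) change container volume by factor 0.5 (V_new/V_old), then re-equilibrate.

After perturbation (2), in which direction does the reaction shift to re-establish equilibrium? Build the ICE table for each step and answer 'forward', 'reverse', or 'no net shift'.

Direction: forward

Q₀ = 7.6438e+09 vs Keq = 6519 ⇒ Q>K, reverse
Step 1:
                   J          B          A
  init       0.02635    0.03436      5.673
  Δ           0.2778     0.2778    -0.0926
  eq          0.3042     0.3122       5.58
  solve Keq expr → x = -0.0926; check Q = 6519
Then change container volume by factor 0.5 (V_new/V_old).
Step 2:
                   J          B          A
  init        0.6083     0.6243      11.16
  Δ          -0.2699    -0.2699    0.08997
  eq          0.3384     0.3544      11.25
  solve Keq expr → x = 0.08997; check Q = 6519
Then change container volume by factor 0.5 (V_new/V_old).
Step 3:
                   J          B          A
  init        0.6768     0.7089       22.5
  Δ          -0.3035    -0.3035     0.1012
  eq          0.3734     0.4054       22.6
  solve Keq expr → x = 0.1012; check Q = 6519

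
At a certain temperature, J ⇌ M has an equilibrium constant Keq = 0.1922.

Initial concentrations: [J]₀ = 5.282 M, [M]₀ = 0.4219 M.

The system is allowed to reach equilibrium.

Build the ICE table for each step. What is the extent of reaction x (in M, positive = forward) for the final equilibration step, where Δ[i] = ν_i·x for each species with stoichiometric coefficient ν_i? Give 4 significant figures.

Q₀ = 0.07988 vs Keq = 0.1922 ⇒ Q<K, forward
Step 1:
                    J           M
  Initial       5.282      0.4219
  Change      -0.4977      0.4977
  Equil         4.784      0.9196
  solve Keq expr → x = 0.4977; check Q = 0.1922

x = 0.4977 M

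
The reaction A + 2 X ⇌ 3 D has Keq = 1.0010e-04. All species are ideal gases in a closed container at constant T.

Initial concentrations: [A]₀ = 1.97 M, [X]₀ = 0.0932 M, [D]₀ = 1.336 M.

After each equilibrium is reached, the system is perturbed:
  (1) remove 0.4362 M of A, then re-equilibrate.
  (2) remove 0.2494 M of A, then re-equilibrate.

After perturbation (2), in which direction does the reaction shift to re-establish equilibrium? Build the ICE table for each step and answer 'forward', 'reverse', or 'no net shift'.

Direction: reverse

Q₀ = 139.4 vs Keq = 1.0010e-04 ⇒ Q>K, reverse
Step 1:
                   A          X          D
  I             1.97     0.0932      1.336
  C           0.4254     0.8508     -1.276
  E            2.395      0.944    0.05978
  solve Keq expr → x = -0.4254; check Q = 1.0010e-04
Then remove 0.4362 M of A.
Step 2:
                   A          X          D
  I            1.959      0.944    0.05978
  C         0.001255   0.002509  -0.003764
  E             1.96     0.9465    0.05602
  solve Keq expr → x = -0.001255; check Q = 1.0010e-04
Then remove 0.2494 M of A.
Step 3:
                   A          X          D
  I            1.711     0.9465    0.05602
  C       8.0500e-04    0.00161  -0.002415
  E            1.712     0.9481    0.05361
  solve Keq expr → x = -8.0500e-04; check Q = 1.0010e-04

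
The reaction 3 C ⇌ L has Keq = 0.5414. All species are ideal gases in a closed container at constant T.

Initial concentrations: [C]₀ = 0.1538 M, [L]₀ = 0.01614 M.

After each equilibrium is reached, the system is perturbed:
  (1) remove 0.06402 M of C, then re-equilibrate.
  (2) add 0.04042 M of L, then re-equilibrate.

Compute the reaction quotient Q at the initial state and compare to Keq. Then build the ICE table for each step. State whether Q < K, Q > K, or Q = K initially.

Q₀ = 4.436; Q > K (proceeds reverse)

Q₀ = 4.436 vs Keq = 0.5414 ⇒ Q>K, reverse
Step 1:
                   C          L
  I           0.1538    0.01614
  C          0.03712   -0.01237
  E           0.1909   0.003768
  solve Keq expr → x = -0.01237; check Q = 0.5414
Then remove 0.06402 M of C.
Step 2:
                   C          L
  I           0.1269   0.003768
  C         0.007371  -0.002457
  E           0.1343   0.001311
  solve Keq expr → x = -0.002457; check Q = 0.5414
Then add 0.04042 M of L.
Step 3:
                   C          L
  I           0.1343    0.04173
  C           0.1034   -0.03446
  E           0.2377   0.007267
  solve Keq expr → x = -0.03446; check Q = 0.5414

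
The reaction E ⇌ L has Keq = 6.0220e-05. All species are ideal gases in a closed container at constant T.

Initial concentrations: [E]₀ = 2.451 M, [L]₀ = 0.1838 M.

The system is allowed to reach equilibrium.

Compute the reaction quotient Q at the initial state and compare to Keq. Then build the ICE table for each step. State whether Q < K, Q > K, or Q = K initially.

Q₀ = 0.07499 vs Keq = 6.0220e-05 ⇒ Q>K, reverse
Step 1:
                   E          L
  init         2.451     0.1838
  Δ           0.1836    -0.1836
  eq           2.635 1.5866e-04
  solve Keq expr → x = -0.1836; check Q = 6.0220e-05

Q₀ = 0.07499; Q > K (proceeds reverse)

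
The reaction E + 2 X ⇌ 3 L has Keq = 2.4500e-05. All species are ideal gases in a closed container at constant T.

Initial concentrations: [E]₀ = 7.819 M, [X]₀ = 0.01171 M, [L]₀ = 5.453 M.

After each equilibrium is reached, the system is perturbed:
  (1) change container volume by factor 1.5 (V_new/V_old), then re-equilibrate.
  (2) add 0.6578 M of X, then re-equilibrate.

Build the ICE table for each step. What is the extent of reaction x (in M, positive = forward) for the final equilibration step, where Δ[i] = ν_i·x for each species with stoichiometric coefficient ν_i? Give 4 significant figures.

x = 0.005564 M

Q₀ = 1.5123e+05 vs Keq = 2.4500e-05 ⇒ Q>K, reverse
Step 1:
                    E           X           L
  Initial       7.819     0.01171       5.453
  Change         1.77        3.54      -5.309
  Equil         9.589       3.551      0.1436
  solve Keq expr → x = -1.77; check Q = 2.4500e-05
Then change container volume by factor 1.5 (V_new/V_old).
Step 2:
                    E           X           L
  Initial       6.393       2.368     0.09575
  Change            0           0           0
  Equil         6.393       2.368     0.09575
  solve Keq expr → x = 0; check Q = 2.4500e-05
Then add 0.6578 M of X.
Step 3:
                    E           X           L
  Initial       6.393       3.025     0.09575
  Change    -0.005564    -0.01113     0.01669
  Equil         6.387       3.014      0.1124
  solve Keq expr → x = 0.005564; check Q = 2.4500e-05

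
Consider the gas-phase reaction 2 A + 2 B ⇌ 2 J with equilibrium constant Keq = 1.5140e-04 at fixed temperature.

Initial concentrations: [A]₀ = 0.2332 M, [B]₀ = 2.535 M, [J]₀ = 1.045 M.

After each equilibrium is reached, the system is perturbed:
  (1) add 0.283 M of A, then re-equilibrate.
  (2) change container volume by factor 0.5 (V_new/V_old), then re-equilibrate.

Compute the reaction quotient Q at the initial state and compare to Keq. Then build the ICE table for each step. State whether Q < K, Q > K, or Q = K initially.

Q₀ = 3.125 vs Keq = 1.5140e-04 ⇒ Q>K, reverse
Step 1:
                   A          B          J
  I           0.2332      2.535      1.045
  C           0.9918     0.9918    -0.9918
  E            1.225      3.527    0.05316
  solve Keq expr → x = -0.4959; check Q = 1.5140e-04
Then add 0.283 M of A.
Step 2:
                   A          B          J
  I            1.508      3.527    0.05316
  C         -0.01157   -0.01157    0.01157
  E            1.496      3.515    0.06473
  solve Keq expr → x = 0.005783; check Q = 1.5140e-04
Then change container volume by factor 0.5 (V_new/V_old).
Step 3:
                   A          B          J
  I            2.993      7.031     0.1295
  C          -0.1154    -0.1154     0.1154
  E            2.878      6.915     0.2448
  solve Keq expr → x = 0.05769; check Q = 1.5140e-04

Q₀ = 3.125; Q > K (proceeds reverse)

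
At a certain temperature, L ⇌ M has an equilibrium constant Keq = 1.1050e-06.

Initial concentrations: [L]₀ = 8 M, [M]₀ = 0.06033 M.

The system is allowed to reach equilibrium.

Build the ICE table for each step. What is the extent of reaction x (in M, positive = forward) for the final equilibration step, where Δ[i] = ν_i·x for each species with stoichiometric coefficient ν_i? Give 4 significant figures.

x = -0.06032 M

Q₀ = 0.007541 vs Keq = 1.1050e-06 ⇒ Q>K, reverse
Step 1:
                  L         M
  init            8   0.06033
  Δ         0.06032  -0.06032
  eq           8.06 8.9067e-06
  solve Keq expr → x = -0.06032; check Q = 1.1050e-06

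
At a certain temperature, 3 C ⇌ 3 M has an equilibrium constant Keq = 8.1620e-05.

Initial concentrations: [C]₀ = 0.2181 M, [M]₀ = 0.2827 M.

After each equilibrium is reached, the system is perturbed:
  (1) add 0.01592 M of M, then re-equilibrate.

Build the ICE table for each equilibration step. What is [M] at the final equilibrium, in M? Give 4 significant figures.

Q₀ = 2.178 vs Keq = 8.1620e-05 ⇒ Q>K, reverse
Step 1:
                  C         M
  Initial    0.2181    0.2827
  Change     0.2619   -0.2619
  Equil        0.48   0.02082
  solve Keq expr → x = -0.08729; check Q = 8.1620e-05
Then add 0.01592 M of M.
Step 2:
                  C         M
  Initial      0.48   0.03674
  Change    0.01526  -0.01526
  Equil      0.4952   0.02148
  solve Keq expr → x = -0.005086; check Q = 8.1620e-05

[M]_eq = 0.02148 M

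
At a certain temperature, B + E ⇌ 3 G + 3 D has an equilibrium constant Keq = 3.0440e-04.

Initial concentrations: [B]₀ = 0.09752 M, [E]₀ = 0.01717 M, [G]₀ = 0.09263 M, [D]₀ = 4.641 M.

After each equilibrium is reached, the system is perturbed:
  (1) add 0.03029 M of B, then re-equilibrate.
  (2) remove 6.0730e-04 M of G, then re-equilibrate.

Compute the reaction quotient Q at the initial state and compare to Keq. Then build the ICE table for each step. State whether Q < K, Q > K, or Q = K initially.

Q₀ = 47.45 vs Keq = 3.0440e-04 ⇒ Q>K, reverse
Step 1:
                    B           E           G           D
  init        0.09752     0.01717     0.09263       4.641
  Δ           0.02998     0.02998    -0.08994    -0.08994
  eq           0.1275     0.04715    0.002688       4.551
  solve Keq expr → x = -0.02998; check Q = 3.0440e-04
Then add 0.03029 M of B.
Step 2:
                    B           E           G           D
  init         0.1578     0.04715    0.002688       4.551
  Δ       -6.5348e-05 -6.5348e-05  1.9605e-04  1.9605e-04
  eq           0.1577     0.04709    0.002884       4.551
  solve Keq expr → x = 6.5348e-05; check Q = 3.0440e-04
Then remove 6.0730e-04 M of G.
Step 3:
                    B           E           G           D
  init         0.1577     0.04709    0.002276       4.551
  Δ       -2.0053e-04 -2.0053e-04  6.0160e-04  6.0160e-04
  eq           0.1575     0.04688    0.002878       4.552
  solve Keq expr → x = 2.0053e-04; check Q = 3.0440e-04

Q₀ = 47.45; Q > K (proceeds reverse)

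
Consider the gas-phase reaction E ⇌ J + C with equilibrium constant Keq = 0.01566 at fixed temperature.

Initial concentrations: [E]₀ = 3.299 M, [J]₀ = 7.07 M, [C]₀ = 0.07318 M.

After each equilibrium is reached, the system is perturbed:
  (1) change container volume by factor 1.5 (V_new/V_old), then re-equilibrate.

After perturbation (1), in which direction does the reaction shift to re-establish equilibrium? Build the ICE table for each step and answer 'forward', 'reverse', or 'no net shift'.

Q₀ = 0.1568 vs Keq = 0.01566 ⇒ Q>K, reverse
Step 1:
                    E           J           C
  Initial       3.299        7.07     0.07318
  Change      0.06566    -0.06566    -0.06566
  Equil         3.365       7.004    0.007523
  solve Keq expr → x = -0.06566; check Q = 0.01566
Then change container volume by factor 1.5 (V_new/V_old).
Step 2:
                    E           J           C
  Initial       2.243        4.67    0.005015
  Change    -0.002495    0.002495    0.002495
  Equil         2.241       4.672     0.00751
  solve Keq expr → x = 0.002495; check Q = 0.01566

Direction: forward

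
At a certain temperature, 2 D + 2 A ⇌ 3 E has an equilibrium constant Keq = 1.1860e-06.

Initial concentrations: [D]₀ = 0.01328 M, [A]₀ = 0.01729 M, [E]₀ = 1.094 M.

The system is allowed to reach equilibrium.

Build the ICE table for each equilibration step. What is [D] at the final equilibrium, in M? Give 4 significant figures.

[D]_eq = 0.7379 M

Q₀ = 2.4835e+07 vs Keq = 1.1860e-06 ⇒ Q>K, reverse
Step 1:
                    D           A           E
  I           0.01328     0.01729       1.094
  C            0.7246      0.7246      -1.087
  E            0.7379      0.7419    0.007084
  solve Keq expr → x = -0.3623; check Q = 1.1860e-06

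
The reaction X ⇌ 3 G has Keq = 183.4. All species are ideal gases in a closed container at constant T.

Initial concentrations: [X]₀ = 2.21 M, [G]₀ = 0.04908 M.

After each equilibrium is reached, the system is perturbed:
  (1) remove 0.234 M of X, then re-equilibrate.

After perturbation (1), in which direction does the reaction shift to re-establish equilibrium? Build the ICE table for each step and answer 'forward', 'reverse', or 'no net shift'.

Q₀ = 5.3496e-05 vs Keq = 183.4 ⇒ Q<K, forward
Step 1:
                  X         G
  init         2.21   0.04908
  Δ          -1.595     4.784
  eq         0.6154     4.833
  solve Keq expr → x = 1.595; check Q = 183.4
Then remove 0.234 M of X.
Step 2:
                  X         G
  init       0.3814     4.833
  Δ          0.1132   -0.3395
  eq         0.4946     4.493
  solve Keq expr → x = -0.1132; check Q = 183.4

Direction: reverse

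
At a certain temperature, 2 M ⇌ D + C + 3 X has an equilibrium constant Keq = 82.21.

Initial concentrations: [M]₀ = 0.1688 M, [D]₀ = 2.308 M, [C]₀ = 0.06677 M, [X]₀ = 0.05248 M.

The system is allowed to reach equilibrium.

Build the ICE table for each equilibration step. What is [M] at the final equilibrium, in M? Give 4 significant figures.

Q₀ = 7.8172e-04 vs Keq = 82.21 ⇒ Q<K, forward
Step 1:
                   M          D          C          X
  I           0.1688      2.308    0.06677    0.05248
  C          -0.1586     0.0793     0.0793     0.2379
  E          0.01019      2.387     0.1461     0.2904
  solve Keq expr → x = 0.0793; check Q = 82.21

[M]_eq = 0.01019 M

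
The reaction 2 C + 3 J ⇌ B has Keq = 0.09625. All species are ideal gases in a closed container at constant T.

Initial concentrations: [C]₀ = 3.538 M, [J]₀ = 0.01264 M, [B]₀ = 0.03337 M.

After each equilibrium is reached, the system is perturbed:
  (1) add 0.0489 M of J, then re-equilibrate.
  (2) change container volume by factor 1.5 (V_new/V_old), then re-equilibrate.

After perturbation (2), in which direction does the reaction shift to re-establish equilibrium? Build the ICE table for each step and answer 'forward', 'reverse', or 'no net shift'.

Q₀ = 1320 vs Keq = 0.09625 ⇒ Q>K, reverse
Step 1:
                    C           J           B
  I             3.538     0.01264     0.03337
  C           0.06359     0.09539     -0.0318
  E             3.602       0.108    0.001574
  solve Keq expr → x = -0.0318; check Q = 0.09625
Then add 0.0489 M of J.
Step 2:
                    C           J           B
  I             3.602      0.1569    0.001574
  C         -0.005128   -0.007692    0.002564
  E             3.596      0.1492    0.004138
  solve Keq expr → x = 0.002564; check Q = 0.09625
Then change container volume by factor 1.5 (V_new/V_old).
Step 3:
                    C           J           B
  I             2.398     0.09949    0.002759
  C          0.004202    0.006303   -0.002101
  E             2.402      0.1058  6.5747e-04
  solve Keq expr → x = -0.002101; check Q = 0.09625

Direction: reverse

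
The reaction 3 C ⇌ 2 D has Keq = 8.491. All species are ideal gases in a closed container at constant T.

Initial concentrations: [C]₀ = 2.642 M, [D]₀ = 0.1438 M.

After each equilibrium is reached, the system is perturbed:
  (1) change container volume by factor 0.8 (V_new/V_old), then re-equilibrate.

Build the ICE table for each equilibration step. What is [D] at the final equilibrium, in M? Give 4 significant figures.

[D]_eq = 1.883 M

Q₀ = 0.001121 vs Keq = 8.491 ⇒ Q<K, forward
Step 1:
                  C         D
  init        2.642    0.1438
  Δ          -2.005     1.337
  eq         0.6368     1.481
  solve Keq expr → x = 0.6684; check Q = 8.491
Then change container volume by factor 0.8 (V_new/V_old).
Step 2:
                  C         D
  init        0.796     1.851
  Δ        -0.04848   0.03232
  eq         0.7475     1.883
  solve Keq expr → x = 0.01616; check Q = 8.491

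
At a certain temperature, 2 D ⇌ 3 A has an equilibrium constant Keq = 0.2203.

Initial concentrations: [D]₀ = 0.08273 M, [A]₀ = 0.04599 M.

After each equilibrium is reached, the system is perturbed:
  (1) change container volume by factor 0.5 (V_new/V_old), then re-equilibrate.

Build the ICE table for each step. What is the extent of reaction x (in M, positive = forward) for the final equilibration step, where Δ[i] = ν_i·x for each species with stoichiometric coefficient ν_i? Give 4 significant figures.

x = -0.007772 M

Q₀ = 0.01421 vs Keq = 0.2203 ⇒ Q<K, forward
Step 1:
                   D          A
  Initial    0.08273    0.04599
  Change    -0.02764    0.04146
  Equil      0.05509    0.08745
  solve Keq expr → x = 0.01382; check Q = 0.2203
Then change container volume by factor 0.5 (V_new/V_old).
Step 2:
                   D          A
  Initial     0.1102     0.1749
  Change     0.01554   -0.02331
  Equil       0.1257     0.1516
  solve Keq expr → x = -0.007772; check Q = 0.2203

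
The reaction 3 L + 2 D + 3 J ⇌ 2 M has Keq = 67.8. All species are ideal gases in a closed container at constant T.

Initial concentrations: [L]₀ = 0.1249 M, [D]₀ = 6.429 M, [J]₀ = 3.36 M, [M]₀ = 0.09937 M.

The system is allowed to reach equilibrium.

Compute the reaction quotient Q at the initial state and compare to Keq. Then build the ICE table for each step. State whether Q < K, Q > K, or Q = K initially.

Q₀ = 0.003232 vs Keq = 67.8 ⇒ Q<K, forward
Step 1:
                  L         D         J         M
  init       0.1249     6.429      3.36   0.09937
  Δ         -0.1179  -0.07861   -0.1179   0.07861
  eq       0.006979      6.35     3.242     0.178
  solve Keq expr → x = 0.03931; check Q = 67.8

Q₀ = 0.003232; Q < K (proceeds forward)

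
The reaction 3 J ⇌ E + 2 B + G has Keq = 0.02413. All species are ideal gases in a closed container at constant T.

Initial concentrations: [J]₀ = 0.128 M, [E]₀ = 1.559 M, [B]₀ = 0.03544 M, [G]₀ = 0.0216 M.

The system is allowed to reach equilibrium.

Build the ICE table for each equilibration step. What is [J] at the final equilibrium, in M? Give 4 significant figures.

Q₀ = 0.02017 vs Keq = 0.02413 ⇒ Q<K, forward
Step 1:
                    J           E           B           G
  Initial       0.128       1.559     0.03544      0.0216
  Change    -0.002365  7.8841e-04    0.001577  7.8841e-04
  Equil        0.1256        1.56     0.03702     0.02239
  solve Keq expr → x = 7.8841e-04; check Q = 0.02413

[J]_eq = 0.1256 M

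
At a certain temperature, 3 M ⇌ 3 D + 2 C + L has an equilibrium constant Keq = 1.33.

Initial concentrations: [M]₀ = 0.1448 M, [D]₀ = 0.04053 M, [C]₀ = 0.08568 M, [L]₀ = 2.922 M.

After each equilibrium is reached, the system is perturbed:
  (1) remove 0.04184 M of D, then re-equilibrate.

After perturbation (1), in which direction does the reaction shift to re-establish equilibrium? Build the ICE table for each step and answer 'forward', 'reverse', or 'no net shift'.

Direction: forward

Q₀ = 4.7040e-04 vs Keq = 1.33 ⇒ Q<K, forward
Step 1:
                    M           D           C           L
  I            0.1448     0.04053     0.08568       2.922
  C          -0.09507     0.09507     0.06338     0.03169
  E           0.04973      0.1356      0.1491       2.954
  solve Keq expr → x = 0.03169; check Q = 1.33
Then remove 0.04184 M of D.
Step 2:
                    M           D           C           L
  I           0.04973     0.09376      0.1491       2.954
  C          -0.01036     0.01036    0.006907    0.003453
  E           0.03937      0.1041       0.156       2.957
  solve Keq expr → x = 0.003453; check Q = 1.33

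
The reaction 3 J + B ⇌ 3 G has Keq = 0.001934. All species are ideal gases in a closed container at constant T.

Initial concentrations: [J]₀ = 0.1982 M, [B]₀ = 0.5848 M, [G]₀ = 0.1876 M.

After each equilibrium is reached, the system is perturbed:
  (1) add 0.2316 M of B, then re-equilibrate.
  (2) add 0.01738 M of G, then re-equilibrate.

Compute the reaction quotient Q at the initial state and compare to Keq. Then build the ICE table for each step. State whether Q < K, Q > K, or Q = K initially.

Q₀ = 1.45; Q > K (proceeds reverse)

Q₀ = 1.45 vs Keq = 0.001934 ⇒ Q>K, reverse
Step 1:
                  J         B         G
  init       0.1982    0.5848    0.1876
  Δ          0.1503   0.05009   -0.1503
  eq         0.3485    0.6349   0.03732
  solve Keq expr → x = -0.05009; check Q = 0.001934
Then add 0.2316 M of B.
Step 2:
                  J         B         G
  init       0.3485    0.8665   0.03732
  Δ       -0.003626 -0.001209  0.003626
  eq         0.3449    0.8653   0.04094
  solve Keq expr → x = 0.001209; check Q = 0.001934
Then add 0.01738 M of G.
Step 3:
                  J         B         G
  init       0.3449    0.8653   0.05832
  Δ         0.01546  0.005153  -0.01546
  eq         0.3603    0.8704   0.04286
  solve Keq expr → x = -0.005153; check Q = 0.001934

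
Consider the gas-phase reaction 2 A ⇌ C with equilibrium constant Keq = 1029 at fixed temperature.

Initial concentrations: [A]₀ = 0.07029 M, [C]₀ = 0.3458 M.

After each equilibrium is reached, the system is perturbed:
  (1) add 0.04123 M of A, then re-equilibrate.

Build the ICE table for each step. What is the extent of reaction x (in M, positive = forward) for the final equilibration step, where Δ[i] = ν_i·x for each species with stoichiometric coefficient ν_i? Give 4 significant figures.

Q₀ = 69.99 vs Keq = 1029 ⇒ Q<K, forward
Step 1:
                  A         C
  Initial   0.07029    0.3458
  Change   -0.05129   0.02565
  Equil       0.019    0.3714
  solve Keq expr → x = 0.02565; check Q = 1029
Then add 0.04123 M of A.
Step 2:
                  A         C
  Initial   0.06023    0.3714
  Change   -0.04072   0.02036
  Equil     0.01951    0.3918
  solve Keq expr → x = 0.02036; check Q = 1029

x = 0.02036 M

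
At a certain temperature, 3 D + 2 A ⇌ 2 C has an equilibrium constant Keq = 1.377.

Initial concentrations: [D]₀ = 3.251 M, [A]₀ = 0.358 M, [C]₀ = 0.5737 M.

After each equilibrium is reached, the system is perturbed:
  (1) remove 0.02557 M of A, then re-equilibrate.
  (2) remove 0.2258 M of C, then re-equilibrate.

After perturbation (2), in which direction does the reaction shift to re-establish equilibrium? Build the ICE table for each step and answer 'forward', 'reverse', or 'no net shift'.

Direction: forward

Q₀ = 0.07474 vs Keq = 1.377 ⇒ Q<K, forward
Step 1:
                   D          A          C
  I            3.251      0.358     0.5737
  C           -0.333     -0.222      0.222
  E            2.918      0.136     0.7957
  solve Keq expr → x = 0.111; check Q = 1.377
Then remove 0.02557 M of A.
Step 2:
                   D          A          C
  I            2.918     0.1105     0.7957
  C          0.03016     0.0201    -0.0201
  E            2.948     0.1306     0.7756
  solve Keq expr → x = -0.01005; check Q = 1.377
Then remove 0.2258 M of C.
Step 3:
                   D          A          C
  I            2.948     0.1306     0.5498
  C         -0.04582   -0.03055    0.03055
  E            2.902        0.1     0.5803
  solve Keq expr → x = 0.01527; check Q = 1.377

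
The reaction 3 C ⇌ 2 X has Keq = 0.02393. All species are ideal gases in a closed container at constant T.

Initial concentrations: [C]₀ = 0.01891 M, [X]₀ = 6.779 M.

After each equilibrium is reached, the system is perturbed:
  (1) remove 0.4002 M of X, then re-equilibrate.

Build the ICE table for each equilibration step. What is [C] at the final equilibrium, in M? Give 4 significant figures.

[C]_eq = 6.095 M

Q₀ = 6.7961e+06 vs Keq = 0.02393 ⇒ Q>K, reverse
Step 1:
                    C           X
  I           0.01891       6.779
  C             6.397      -4.265
  E             6.416       2.514
  solve Keq expr → x = -2.132; check Q = 0.02393
Then remove 0.4002 M of X.
Step 2:
                    C           X
  I             6.416       2.114
  C           -0.3209       0.214
  E             6.095       2.328
  solve Keq expr → x = 0.107; check Q = 0.02393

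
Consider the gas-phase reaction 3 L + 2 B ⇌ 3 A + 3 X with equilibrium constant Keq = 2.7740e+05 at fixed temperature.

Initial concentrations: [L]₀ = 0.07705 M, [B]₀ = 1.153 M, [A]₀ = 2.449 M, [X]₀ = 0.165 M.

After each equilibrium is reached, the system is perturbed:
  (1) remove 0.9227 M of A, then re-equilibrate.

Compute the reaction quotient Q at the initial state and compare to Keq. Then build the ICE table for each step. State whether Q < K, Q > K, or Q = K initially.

Q₀ = 108.5 vs Keq = 2.7740e+05 ⇒ Q<K, forward
Step 1:
                   L          B          A          X
  Initial    0.07705      1.153      2.449      0.165
  Change    -0.06862   -0.04575    0.06862    0.06862
  Equil     0.008426      1.107      2.518     0.2336
  solve Keq expr → x = 0.02287; check Q = 2.7740e+05
Then remove 0.9227 M of A.
Step 2:
                   L          B          A          X
  Initial   0.008426      1.107      1.595     0.2336
  Change   -0.003003  -0.002002   0.003003   0.003003
  Equil     0.005423      1.105      1.598     0.2366
  solve Keq expr → x = 0.001001; check Q = 2.7740e+05

Q₀ = 108.5; Q < K (proceeds forward)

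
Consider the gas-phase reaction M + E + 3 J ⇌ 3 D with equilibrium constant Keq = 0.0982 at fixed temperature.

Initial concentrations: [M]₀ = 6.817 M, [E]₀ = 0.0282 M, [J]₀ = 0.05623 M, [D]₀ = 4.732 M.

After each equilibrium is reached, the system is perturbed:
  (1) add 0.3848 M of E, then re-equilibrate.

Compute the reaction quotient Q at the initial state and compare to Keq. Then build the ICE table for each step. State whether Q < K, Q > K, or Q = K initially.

Q₀ = 3.1002e+06 vs Keq = 0.0982 ⇒ Q>K, reverse
Step 1:
                    M           E           J           D
  init          6.817      0.0282     0.05623       4.732
  Δ            0.8365      0.8365        2.51       -2.51
  eq            7.654      0.8647       2.566       2.222
  solve Keq expr → x = -0.8365; check Q = 0.0982
Then add 0.3848 M of E.
Step 2:
                    M           E           J           D
  init          7.654        1.25       2.566       2.222
  Δ          -0.04341    -0.04341     -0.1302      0.1302
  eq             7.61       1.206       2.436       2.353
  solve Keq expr → x = 0.04341; check Q = 0.0982

Q₀ = 3.1002e+06; Q > K (proceeds reverse)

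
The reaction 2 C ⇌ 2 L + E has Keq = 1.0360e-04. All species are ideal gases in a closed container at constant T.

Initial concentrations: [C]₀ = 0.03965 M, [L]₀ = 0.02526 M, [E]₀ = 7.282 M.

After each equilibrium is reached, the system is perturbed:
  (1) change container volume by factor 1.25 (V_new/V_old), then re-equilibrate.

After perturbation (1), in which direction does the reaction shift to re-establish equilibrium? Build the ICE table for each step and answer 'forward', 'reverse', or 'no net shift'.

Q₀ = 2.956 vs Keq = 1.0360e-04 ⇒ Q>K, reverse
Step 1:
                   C          L          E
  I          0.03965    0.02526      7.282
  C          0.02502   -0.02502   -0.01251
  E          0.06467 2.4412e-04      7.269
  solve Keq expr → x = -0.01251; check Q = 1.0360e-04
Then change container volume by factor 1.25 (V_new/V_old).
Step 2:
                   C          L          E
  I          0.05173 1.9530e-04      5.816
  C       -2.2954e-05 2.2954e-05 1.1477e-05
  E          0.05171 2.1825e-04      5.816
  solve Keq expr → x = 1.1477e-05; check Q = 1.0360e-04

Direction: forward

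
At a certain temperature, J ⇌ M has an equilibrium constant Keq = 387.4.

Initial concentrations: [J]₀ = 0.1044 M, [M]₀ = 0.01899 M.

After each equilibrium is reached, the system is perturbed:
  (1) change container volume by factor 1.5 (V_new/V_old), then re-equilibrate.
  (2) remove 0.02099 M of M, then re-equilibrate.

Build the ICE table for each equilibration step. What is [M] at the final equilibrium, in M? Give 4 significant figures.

Q₀ = 0.1819 vs Keq = 387.4 ⇒ Q<K, forward
Step 1:
                   J          M
  Initial     0.1044    0.01899
  Change     -0.1041     0.1041
  Equil   3.1769e-04     0.1231
  solve Keq expr → x = 0.1041; check Q = 387.4
Then change container volume by factor 1.5 (V_new/V_old).
Step 2:
                   J          M
  Initial 2.1179e-04    0.08205
  Change           0          0
  Equil   2.1179e-04    0.08205
  solve Keq expr → x = 0; check Q = 387.4
Then remove 0.02099 M of M.
Step 3:
                   J          M
  Initial 2.1179e-04    0.06106
  Change  -5.4042e-05 5.4042e-05
  Equil   1.5775e-04    0.06111
  solve Keq expr → x = 5.4042e-05; check Q = 387.4

[M]_eq = 0.06111 M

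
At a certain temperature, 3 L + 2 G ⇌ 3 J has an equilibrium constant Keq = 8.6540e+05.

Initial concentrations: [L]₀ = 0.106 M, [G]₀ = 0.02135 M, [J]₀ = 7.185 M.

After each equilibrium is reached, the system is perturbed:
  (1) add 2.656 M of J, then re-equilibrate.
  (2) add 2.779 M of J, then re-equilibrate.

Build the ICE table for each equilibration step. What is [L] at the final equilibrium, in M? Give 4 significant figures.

Q₀ = 6.8323e+08 vs Keq = 8.6540e+05 ⇒ Q>K, reverse
Step 1:
                    L           G           J
  init          0.106     0.02135       7.185
  Δ            0.1721      0.1148     -0.1721
  eq           0.2781      0.1361       7.013
  solve Keq expr → x = -0.05738; check Q = 8.6540e+05
Then add 2.656 M of J.
Step 2:
                    L           G           J
  init         0.2781      0.1361       9.669
  Δ            0.0508     0.03387     -0.0508
  eq           0.3289        0.17       9.618
  solve Keq expr → x = -0.01693; check Q = 8.6540e+05
Then add 2.779 M of J.
Step 3:
                    L           G           J
  init         0.3289        0.17        12.4
  Δ           0.04774     0.03183    -0.04774
  eq           0.3767      0.2018       12.35
  solve Keq expr → x = -0.01591; check Q = 8.6540e+05

[L]_eq = 0.3767 M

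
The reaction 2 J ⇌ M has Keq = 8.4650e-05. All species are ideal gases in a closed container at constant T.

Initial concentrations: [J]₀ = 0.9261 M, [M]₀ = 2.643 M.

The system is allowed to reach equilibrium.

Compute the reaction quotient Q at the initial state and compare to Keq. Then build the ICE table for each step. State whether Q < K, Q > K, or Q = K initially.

Q₀ = 3.082; Q > K (proceeds reverse)

Q₀ = 3.082 vs Keq = 8.4650e-05 ⇒ Q>K, reverse
Step 1:
                  J         M
  init       0.9261     2.643
  Δ           5.279     -2.64
  eq          6.206   0.00326
  solve Keq expr → x = -2.64; check Q = 8.4650e-05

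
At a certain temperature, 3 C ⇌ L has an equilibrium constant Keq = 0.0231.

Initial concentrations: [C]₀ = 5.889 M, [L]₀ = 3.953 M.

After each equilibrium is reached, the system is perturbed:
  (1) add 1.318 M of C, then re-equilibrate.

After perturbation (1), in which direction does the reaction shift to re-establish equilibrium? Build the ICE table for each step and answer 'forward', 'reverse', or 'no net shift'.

Q₀ = 0.01936 vs Keq = 0.0231 ⇒ Q<K, forward
Step 1:
                   C          L
  Initial      5.889      3.953
  Change      -0.292    0.09732
  Equil        5.597       4.05
  solve Keq expr → x = 0.09732; check Q = 0.0231
Then add 1.318 M of C.
Step 2:
                   C          L
  Initial      6.915       4.05
  Change      -1.147     0.3824
  Equil        5.768      4.433
  solve Keq expr → x = 0.3824; check Q = 0.0231

Direction: forward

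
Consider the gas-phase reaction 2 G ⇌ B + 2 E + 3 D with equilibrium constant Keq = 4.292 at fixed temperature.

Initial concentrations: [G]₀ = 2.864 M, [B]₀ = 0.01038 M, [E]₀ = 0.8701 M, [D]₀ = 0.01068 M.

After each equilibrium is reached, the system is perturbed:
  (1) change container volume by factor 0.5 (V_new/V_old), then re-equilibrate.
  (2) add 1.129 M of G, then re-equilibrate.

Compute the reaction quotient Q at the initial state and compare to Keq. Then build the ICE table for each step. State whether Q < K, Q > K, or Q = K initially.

Q₀ = 1.1671e-09 vs Keq = 4.292 ⇒ Q<K, forward
Step 1:
                    G           B           E           D
  Initial       2.864     0.01038      0.8701     0.01068
  Change       -1.152      0.5758       1.152       1.728
  Equil         1.712      0.5862       2.022       1.738
  solve Keq expr → x = 0.5758; check Q = 4.292
Then change container volume by factor 0.5 (V_new/V_old).
Step 2:
                    G           B           E           D
  Initial       3.425       1.172       4.044       3.476
  Change       0.8595     -0.4298     -0.8595      -1.289
  Equil         4.284      0.7427       3.184       2.187
  solve Keq expr → x = -0.4298; check Q = 4.292
Then add 1.129 M of G.
Step 3:
                    G           B           E           D
  Initial       5.413      0.7427       3.184       2.187
  Change      -0.1297     0.06486      0.1297      0.1946
  Equil         5.283      0.8075       3.314       2.382
  solve Keq expr → x = 0.06486; check Q = 4.292

Q₀ = 1.1671e-09; Q < K (proceeds forward)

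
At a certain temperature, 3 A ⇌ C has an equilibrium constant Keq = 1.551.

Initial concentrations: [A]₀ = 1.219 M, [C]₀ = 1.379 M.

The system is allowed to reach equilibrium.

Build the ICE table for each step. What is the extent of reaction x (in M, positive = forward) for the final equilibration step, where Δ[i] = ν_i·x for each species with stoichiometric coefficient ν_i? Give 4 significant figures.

x = 0.07974 M

Q₀ = 0.7613 vs Keq = 1.551 ⇒ Q<K, forward
Step 1:
                    A           C
  init          1.219       1.379
  Δ           -0.2392     0.07974
  eq           0.9798       1.459
  solve Keq expr → x = 0.07974; check Q = 1.551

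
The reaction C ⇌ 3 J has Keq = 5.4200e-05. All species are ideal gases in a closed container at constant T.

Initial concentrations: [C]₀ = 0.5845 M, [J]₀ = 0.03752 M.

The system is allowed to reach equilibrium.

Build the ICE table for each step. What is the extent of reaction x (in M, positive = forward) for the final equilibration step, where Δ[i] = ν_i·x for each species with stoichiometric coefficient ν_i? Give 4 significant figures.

Q₀ = 9.0366e-05 vs Keq = 5.4200e-05 ⇒ Q>K, reverse
Step 1:
                   C          J
  Initial     0.5845    0.03752
  Change    0.001948  -0.005843
  Equil       0.5864    0.03168
  solve Keq expr → x = -0.001948; check Q = 5.4200e-05

x = -0.001948 M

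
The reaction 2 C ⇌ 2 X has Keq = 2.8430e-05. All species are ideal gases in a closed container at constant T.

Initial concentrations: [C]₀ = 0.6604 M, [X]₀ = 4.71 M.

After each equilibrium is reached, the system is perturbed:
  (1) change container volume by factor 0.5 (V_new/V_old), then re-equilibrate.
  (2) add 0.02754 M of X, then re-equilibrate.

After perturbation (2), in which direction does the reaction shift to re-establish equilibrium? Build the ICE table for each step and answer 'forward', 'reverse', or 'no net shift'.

Direction: reverse

Q₀ = 50.87 vs Keq = 2.8430e-05 ⇒ Q>K, reverse
Step 1:
                    C           X
  init         0.6604        4.71
  Δ             4.682      -4.682
  eq            5.342     0.02848
  solve Keq expr → x = -2.341; check Q = 2.8430e-05
Then change container volume by factor 0.5 (V_new/V_old).
Step 2:
                    C           X
  init          10.68     0.05697
  Δ                 0           0
  eq            10.68     0.05697
  solve Keq expr → x = 0; check Q = 2.8430e-05
Then add 0.02754 M of X.
Step 3:
                    C           X
  init          10.68     0.08451
  Δ           0.02739    -0.02739
  eq            10.71     0.05711
  solve Keq expr → x = -0.0137; check Q = 2.8430e-05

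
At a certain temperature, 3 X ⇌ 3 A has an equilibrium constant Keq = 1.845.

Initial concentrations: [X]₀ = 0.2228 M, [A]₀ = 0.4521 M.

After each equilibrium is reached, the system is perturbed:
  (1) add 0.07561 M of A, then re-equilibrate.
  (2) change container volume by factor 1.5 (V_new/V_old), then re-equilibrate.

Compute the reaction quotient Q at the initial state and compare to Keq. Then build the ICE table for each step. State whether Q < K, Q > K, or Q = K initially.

Q₀ = 8.355 vs Keq = 1.845 ⇒ Q>K, reverse
Step 1:
                   X          A
  Initial     0.2228     0.4521
  Change     0.08032   -0.08032
  Equil       0.3031     0.3718
  solve Keq expr → x = -0.02677; check Q = 1.845
Then add 0.07561 M of A.
Step 2:
                   X          A
  Initial     0.3031     0.4474
  Change     0.03396   -0.03396
  Equil       0.3371     0.4134
  solve Keq expr → x = -0.01132; check Q = 1.845
Then change container volume by factor 1.5 (V_new/V_old).
Step 3:
                   X          A
  Initial     0.2247     0.2756
  Change           0          0
  Equil       0.2247     0.2756
  solve Keq expr → x = 0; check Q = 1.845

Q₀ = 8.355; Q > K (proceeds reverse)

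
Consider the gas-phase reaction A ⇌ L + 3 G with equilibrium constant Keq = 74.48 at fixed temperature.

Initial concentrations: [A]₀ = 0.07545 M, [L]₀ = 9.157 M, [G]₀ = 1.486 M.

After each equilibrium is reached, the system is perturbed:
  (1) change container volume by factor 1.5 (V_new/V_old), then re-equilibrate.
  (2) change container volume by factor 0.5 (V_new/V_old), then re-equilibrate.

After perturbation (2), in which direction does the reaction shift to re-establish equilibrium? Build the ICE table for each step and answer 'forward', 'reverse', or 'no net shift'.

Q₀ = 398.2 vs Keq = 74.48 ⇒ Q>K, reverse
Step 1:
                  A         L         G
  I         0.07545     9.157     1.486
  C          0.1109   -0.1109   -0.3327
  E          0.1863     9.046     1.153
  solve Keq expr → x = -0.1109; check Q = 74.48
Then change container volume by factor 1.5 (V_new/V_old).
Step 2:
                  A         L         G
  I          0.1242     6.031    0.7689
  C        -0.05661   0.05661    0.1698
  E         0.06761     6.087    0.9387
  solve Keq expr → x = 0.05661; check Q = 74.48
Then change container volume by factor 0.5 (V_new/V_old).
Step 3:
                  A         L         G
  I          0.1352     12.17     1.877
  C             0.2      -0.2      -0.6
  E          0.3352     11.97     1.278
  solve Keq expr → x = -0.2; check Q = 74.48

Direction: reverse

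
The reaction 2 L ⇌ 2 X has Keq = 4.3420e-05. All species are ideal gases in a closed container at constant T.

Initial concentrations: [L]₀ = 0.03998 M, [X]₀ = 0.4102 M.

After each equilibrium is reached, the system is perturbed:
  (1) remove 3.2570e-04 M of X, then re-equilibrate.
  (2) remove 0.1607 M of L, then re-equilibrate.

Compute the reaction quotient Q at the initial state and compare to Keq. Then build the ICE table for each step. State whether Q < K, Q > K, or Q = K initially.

Q₀ = 105.3 vs Keq = 4.3420e-05 ⇒ Q>K, reverse
Step 1:
                   L          X
  init       0.03998     0.4102
  Δ           0.4073    -0.4073
  eq          0.4472   0.002947
  solve Keq expr → x = -0.2036; check Q = 4.3420e-05
Then remove 3.2570e-04 M of X.
Step 2:
                   L          X
  init        0.4472   0.002621
  Δ       -3.2357e-04 3.2357e-04
  eq          0.4469   0.002945
  solve Keq expr → x = 1.6178e-04; check Q = 4.3420e-05
Then remove 0.1607 M of L.
Step 3:
                   L          X
  init        0.2862   0.002945
  Δ         0.001052  -0.001052
  eq          0.2873   0.001893
  solve Keq expr → x = -5.2599e-04; check Q = 4.3420e-05

Q₀ = 105.3; Q > K (proceeds reverse)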